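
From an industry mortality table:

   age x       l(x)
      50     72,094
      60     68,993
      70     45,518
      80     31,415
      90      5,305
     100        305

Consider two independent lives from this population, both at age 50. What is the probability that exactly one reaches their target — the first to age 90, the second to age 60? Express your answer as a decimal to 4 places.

p₁ = l(90)/l(50) = 5,305/72,094 = 0.073584; p₂ = l(60)/l(50) = 68,993/72,094 = 0.956987.
P(exactly one) = p₁(1−p₂) + (1−p₁)p₂ = 0.003165 + 0.886568 = 0.889733.

0.8897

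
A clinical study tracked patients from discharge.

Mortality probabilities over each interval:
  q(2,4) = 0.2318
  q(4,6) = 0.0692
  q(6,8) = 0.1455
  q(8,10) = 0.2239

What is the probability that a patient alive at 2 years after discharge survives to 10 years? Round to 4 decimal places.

The overall survival probability is (1 − 0.2318) × (1 − 0.0692) × (1 − 0.1455) × (1 − 0.2239).
= 0.7682 × 0.9308 × 0.8545 × 0.7761 = 0.474199.

0.4742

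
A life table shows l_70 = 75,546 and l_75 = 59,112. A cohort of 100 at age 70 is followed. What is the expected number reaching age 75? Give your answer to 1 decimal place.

78.2

The relevant probability is 59,112/75,546 = 0.782464.
Expected number = 100 × 0.782464 = 78.2.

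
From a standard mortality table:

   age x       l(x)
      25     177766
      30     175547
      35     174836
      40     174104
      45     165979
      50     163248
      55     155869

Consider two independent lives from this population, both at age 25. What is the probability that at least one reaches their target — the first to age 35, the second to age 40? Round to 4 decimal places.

p₁ = l(35)/l(25) = 174836/177766 = 0.983518; p₂ = l(40)/l(25) = 174104/177766 = 0.979400.
P(at least one) = 1 − (1−p₁)(1−p₂) = 1 − 0.016482 × 0.020600 = 0.999660.

0.9997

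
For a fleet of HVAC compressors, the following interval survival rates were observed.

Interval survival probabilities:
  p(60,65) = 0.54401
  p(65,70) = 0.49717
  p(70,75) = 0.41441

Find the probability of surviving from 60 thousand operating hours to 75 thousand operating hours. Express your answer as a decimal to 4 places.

0.1121

Survival from 60 to 75 is the product of surviving each interval: 0.54401 × 0.49717 × 0.41441.
= 0.112084.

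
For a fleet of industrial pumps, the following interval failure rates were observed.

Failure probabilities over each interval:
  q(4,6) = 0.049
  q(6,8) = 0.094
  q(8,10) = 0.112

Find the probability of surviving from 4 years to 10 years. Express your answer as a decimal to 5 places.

Chaining the interval survival probabilities: (1 − 0.049) × (1 − 0.094) × (1 − 0.112).
= 0.951 × 0.906 × 0.888 = 0.765106.

0.76511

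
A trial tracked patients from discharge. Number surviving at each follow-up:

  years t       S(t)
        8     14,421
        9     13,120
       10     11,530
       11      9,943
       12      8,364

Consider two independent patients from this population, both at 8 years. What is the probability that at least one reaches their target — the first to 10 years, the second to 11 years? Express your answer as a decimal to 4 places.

0.9377

p₁ = S(10)/S(8) = 11,530/14,421 = 0.799528; p₂ = S(11)/S(8) = 9,943/14,421 = 0.689481.
P(at least one) = 1 − (1−p₁)(1−p₂) = 1 − 0.200472 × 0.310519 = 0.937750.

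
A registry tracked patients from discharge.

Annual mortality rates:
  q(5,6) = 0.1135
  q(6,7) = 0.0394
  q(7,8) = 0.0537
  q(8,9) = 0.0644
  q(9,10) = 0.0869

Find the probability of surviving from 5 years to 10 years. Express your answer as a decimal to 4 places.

Survival from 5 to 10 is the product of surviving each interval: (1 − 0.1135) × (1 − 0.0394) × (1 − 0.0537) × (1 − 0.0644) × (1 − 0.0869).
= 0.8865 × 0.9606 × 0.9463 × 0.9356 × 0.9131 = 0.688428.

0.6884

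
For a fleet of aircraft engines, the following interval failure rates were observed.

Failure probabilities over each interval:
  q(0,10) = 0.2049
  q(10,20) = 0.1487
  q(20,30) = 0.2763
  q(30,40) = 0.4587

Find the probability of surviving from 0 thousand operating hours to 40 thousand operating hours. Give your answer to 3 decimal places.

0.265

Chaining the interval survival probabilities: (1 − 0.2049) × (1 − 0.1487) × (1 − 0.2763) × (1 − 0.4587).
= 0.7951 × 0.8513 × 0.7237 × 0.5413 = 0.265156.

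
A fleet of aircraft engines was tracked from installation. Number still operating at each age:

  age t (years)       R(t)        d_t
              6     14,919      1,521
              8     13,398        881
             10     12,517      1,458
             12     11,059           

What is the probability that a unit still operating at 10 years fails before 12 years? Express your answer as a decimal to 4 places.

P(fail before 12 | operational at 10) = 1 − R(12)/R(10) = 1 − 11,059/12,517 = (1,458)/12,517 = 0.116482.

0.1165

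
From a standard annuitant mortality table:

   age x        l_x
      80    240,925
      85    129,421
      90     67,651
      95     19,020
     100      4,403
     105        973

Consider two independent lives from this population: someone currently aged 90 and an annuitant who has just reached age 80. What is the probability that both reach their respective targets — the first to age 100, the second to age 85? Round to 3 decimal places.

0.035

p₁ = l_100/l_90 = 4,403/67,651 = 0.065084; p₂ = l_85/l_80 = 129,421/240,925 = 0.537184.
P(both) = p₁ × p₂ = 0.065084 × 0.537184 = 0.034962.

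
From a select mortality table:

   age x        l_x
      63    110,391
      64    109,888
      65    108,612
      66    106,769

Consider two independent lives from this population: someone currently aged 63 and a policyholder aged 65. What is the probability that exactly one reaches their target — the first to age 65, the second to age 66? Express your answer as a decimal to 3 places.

p₁ = l_65/l_63 = 108,612/110,391 = 0.983885; p₂ = l_66/l_65 = 106,769/108,612 = 0.983031.
P(exactly one) = p₁(1−p₂) + (1−p₁)p₂ = 0.016696 + 0.015842 = 0.032537.

0.033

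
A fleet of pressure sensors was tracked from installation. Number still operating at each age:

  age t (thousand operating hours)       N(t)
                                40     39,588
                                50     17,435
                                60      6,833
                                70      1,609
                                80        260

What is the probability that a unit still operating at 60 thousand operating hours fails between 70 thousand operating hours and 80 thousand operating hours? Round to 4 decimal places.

0.1974

This is the probability of reaching 70 but not 80, conditional on being operational at 60: (N(70) − N(80)) / N(60).
= (1,609 − 260) / 6,833 = 1,349 / 6,833 = 0.197424.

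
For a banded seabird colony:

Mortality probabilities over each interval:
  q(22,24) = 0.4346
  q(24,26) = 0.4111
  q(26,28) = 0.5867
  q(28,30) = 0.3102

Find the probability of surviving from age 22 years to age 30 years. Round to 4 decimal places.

Chaining the interval survival probabilities: (1 − 0.4346) × (1 − 0.4111) × (1 − 0.5867) × (1 − 0.3102).
= 0.5654 × 0.5889 × 0.4133 × 0.6898 = 0.094926.

0.0949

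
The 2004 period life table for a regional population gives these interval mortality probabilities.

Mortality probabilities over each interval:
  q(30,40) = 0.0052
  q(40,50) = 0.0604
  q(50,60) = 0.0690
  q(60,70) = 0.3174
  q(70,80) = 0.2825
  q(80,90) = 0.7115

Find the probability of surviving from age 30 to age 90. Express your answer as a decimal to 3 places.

0.123

Survival from 30 to 90 is the product of surviving each interval: (1 − 0.0052) × (1 − 0.0604) × (1 − 0.0690) × (1 − 0.3174) × (1 − 0.2825) × (1 − 0.7115).
= 0.9948 × 0.9396 × 0.9310 × 0.6826 × 0.7175 × 0.2885 = 0.122960.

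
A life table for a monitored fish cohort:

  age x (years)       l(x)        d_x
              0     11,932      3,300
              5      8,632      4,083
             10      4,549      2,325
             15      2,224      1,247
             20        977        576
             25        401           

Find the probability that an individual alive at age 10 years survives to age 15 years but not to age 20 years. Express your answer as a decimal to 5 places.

This is the probability of reaching 15 but not 20, conditional on being alive at 10: (l(15) − l(20)) / l(10).
= (2,224 − 977) / 4,549 = 1,247 / 4,549 = 0.274126.

0.27413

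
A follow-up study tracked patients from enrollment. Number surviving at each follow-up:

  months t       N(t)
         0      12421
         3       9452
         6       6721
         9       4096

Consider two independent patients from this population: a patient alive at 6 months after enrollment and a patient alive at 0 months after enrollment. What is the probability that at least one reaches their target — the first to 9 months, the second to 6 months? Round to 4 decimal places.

p₁ = N(9)/N(6) = 4096/6721 = 0.609433; p₂ = N(6)/N(0) = 6721/12421 = 0.541100.
P(at least one) = 1 − (1−p₁)(1−p₂) = 1 − 0.390567 × 0.458900 = 0.820769.

0.8208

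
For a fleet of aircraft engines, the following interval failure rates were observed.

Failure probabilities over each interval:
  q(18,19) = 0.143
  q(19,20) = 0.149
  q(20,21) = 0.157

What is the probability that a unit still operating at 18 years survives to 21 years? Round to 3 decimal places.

The overall survival probability is (1 − 0.143) × (1 − 0.149) × (1 − 0.157).
= 0.857 × 0.851 × 0.843 = 0.614806.

0.615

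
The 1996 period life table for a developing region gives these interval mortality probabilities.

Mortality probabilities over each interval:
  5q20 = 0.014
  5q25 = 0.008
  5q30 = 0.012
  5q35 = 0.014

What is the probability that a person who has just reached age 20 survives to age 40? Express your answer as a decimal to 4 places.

Survival from 20 to 40 is the product of surviving each interval: (1 − 0.014) × (1 − 0.008) × (1 − 0.012) × (1 − 0.014).
= 0.986 × 0.992 × 0.988 × 0.986 = 0.952845.

0.9528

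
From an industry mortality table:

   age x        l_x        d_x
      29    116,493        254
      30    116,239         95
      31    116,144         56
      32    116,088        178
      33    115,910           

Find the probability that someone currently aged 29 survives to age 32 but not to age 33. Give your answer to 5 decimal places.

We want 3|1q29 = (l_32 − l_33)/l_29.
This is the probability of reaching 32 but not 33, conditional on being alive at 29: (l_32 − l_33) / l_29.
= (116,088 − 115,910) / 116,493 = 178 / 116,493 = 0.001528.

0.00153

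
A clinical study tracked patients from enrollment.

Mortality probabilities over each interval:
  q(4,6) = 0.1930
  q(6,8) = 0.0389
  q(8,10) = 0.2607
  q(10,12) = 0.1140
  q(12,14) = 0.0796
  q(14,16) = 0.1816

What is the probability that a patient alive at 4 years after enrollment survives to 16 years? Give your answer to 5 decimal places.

P(survive 4→16) = (1 − 0.1930) × (1 − 0.0389) × (1 − 0.2607) × (1 − 0.1140) × (1 − 0.0796) × (1 − 0.1816).
= 0.8070 × 0.9611 × 0.7393 × 0.8860 × 0.9204 × 0.8184 = 0.382683.

0.38268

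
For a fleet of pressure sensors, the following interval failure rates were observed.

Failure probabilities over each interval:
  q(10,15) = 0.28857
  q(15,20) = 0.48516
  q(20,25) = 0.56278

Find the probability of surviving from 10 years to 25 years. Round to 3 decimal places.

P(survive 10→25) = (1 − 0.28857) × (1 − 0.48516) × (1 − 0.56278).
= 0.71143 × 0.51484 × 0.43722 = 0.160142.

0.160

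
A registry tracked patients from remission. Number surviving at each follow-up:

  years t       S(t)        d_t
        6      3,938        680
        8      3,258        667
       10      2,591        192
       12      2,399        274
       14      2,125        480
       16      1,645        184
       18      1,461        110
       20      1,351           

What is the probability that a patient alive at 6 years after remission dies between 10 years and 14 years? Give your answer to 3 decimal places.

0.118

This is the probability of reaching 10 but not 14, conditional on being alive at 6: (S(10) − S(14)) / S(6).
= (2,591 − 2,125) / 3,938 = 466 / 3,938 = 0.118334.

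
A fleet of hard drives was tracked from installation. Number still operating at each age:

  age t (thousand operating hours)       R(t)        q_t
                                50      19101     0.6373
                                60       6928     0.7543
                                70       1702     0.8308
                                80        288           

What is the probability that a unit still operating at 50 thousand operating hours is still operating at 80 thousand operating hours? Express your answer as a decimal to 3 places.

The conditional survival probability is R(80)/R(50) = 288/19101 = 0.015078.

0.015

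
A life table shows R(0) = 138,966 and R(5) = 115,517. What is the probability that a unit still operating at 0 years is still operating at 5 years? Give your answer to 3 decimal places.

The conditional survival probability is R(5)/R(0) = 115,517/138,966 = 0.831261.

0.831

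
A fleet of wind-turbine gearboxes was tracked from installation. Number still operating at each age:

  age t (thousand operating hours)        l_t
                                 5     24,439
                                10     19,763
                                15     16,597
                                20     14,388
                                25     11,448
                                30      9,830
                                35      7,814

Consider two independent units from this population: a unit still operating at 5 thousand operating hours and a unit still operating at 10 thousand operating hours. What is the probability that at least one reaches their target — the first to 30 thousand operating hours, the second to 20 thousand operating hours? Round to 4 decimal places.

p₁ = l_30/l_5 = 9,830/24,439 = 0.402226; p₂ = l_20/l_10 = 14,388/19,763 = 0.728027.
P(at least one) = 1 − (1−p₁)(1−p₂) = 1 − 0.597774 × 0.271973 = 0.837422.

0.8374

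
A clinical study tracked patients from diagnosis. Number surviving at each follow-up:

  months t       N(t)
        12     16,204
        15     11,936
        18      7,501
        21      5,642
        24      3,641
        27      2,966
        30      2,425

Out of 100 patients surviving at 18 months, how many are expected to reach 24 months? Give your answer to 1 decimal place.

48.5

The relevant probability is 3,641/7,501 = 0.485402.
Expected number = 100 × 0.485402 = 48.5.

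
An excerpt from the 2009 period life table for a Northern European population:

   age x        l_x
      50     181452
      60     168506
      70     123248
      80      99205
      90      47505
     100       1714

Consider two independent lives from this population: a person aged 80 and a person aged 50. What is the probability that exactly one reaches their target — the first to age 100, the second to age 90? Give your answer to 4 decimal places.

0.2700

p₁ = l_100/l_80 = 1714/99205 = 0.017277; p₂ = l_90/l_50 = 47505/181452 = 0.261805.
P(exactly one) = p₁(1−p₂) + (1−p₁)p₂ = 0.012754 + 0.257282 = 0.270036.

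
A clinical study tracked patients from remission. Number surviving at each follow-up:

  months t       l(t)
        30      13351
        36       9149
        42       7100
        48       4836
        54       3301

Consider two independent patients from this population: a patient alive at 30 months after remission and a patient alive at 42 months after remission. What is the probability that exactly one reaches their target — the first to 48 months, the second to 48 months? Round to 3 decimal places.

0.550

p₁ = l(48)/l(30) = 4836/13351 = 0.362220; p₂ = l(48)/l(42) = 4836/7100 = 0.681127.
P(exactly one) = p₁(1−p₂) + (1−p₁)p₂ = 0.115502 + 0.434409 = 0.549911.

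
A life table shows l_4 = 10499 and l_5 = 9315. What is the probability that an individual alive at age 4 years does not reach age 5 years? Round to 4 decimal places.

0.1128

P(die before 5 | alive at 4) = 1 − l_5/l_4 = 1 − 9315/10499 = (1184)/10499 = 0.112773.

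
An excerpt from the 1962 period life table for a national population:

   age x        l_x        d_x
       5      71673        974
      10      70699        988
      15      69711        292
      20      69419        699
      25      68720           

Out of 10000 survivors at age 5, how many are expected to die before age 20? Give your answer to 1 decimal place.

The relevant probability is 1 − 69419/71673 = 0.031448.
Expected number = 10000 × 0.031448 = 314.5.

314.5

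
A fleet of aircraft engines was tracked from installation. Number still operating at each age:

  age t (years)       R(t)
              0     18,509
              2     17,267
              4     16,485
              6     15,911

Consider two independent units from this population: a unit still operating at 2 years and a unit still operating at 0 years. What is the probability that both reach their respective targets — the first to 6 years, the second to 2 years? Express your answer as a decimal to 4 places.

p₁ = R(6)/R(2) = 15,911/17,267 = 0.921469; p₂ = R(2)/R(0) = 17,267/18,509 = 0.932898.
P(both) = p₁ × p₂ = 0.921469 × 0.932898 = 0.859637.

0.8596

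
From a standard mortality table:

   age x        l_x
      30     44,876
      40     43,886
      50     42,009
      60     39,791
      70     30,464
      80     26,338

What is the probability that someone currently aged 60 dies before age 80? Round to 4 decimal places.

P(die before 80 | alive at 60) = 1 − l_80/l_60 = 1 − 26,338/39,791 = (13,453)/39,791 = 0.338092.

0.3381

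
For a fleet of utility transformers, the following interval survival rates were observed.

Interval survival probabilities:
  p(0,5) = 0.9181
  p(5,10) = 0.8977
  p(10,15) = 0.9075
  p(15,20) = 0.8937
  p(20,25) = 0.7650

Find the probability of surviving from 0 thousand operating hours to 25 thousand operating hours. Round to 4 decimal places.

P(survive 0→25) = 0.9181 × 0.8977 × 0.9075 × 0.8937 × 0.7650.
= 0.511353.

0.5114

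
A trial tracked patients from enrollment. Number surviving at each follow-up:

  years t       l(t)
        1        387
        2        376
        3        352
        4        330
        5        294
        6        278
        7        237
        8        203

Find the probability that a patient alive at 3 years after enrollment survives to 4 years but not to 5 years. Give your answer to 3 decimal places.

0.102

This is the probability of reaching 4 but not 5, conditional on being alive at 3: (l(4) − l(5)) / l(3).
= (330 − 294) / 352 = 36 / 352 = 0.102273.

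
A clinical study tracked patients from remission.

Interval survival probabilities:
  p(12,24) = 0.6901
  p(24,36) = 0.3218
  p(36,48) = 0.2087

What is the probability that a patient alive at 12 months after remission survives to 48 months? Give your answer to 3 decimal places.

The overall survival probability is 0.6901 × 0.3218 × 0.2087.
= 0.046347.

0.046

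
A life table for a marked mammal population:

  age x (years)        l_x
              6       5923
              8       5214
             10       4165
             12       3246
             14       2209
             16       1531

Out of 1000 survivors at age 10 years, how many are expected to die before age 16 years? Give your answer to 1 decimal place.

The relevant probability is 1 − 1531/4165 = 0.632413.
Expected number = 1000 × 0.632413 = 632.4.

632.4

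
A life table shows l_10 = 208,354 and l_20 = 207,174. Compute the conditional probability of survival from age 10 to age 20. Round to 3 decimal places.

We want 10p10 = l_20/l_10.
The conditional survival probability is l_20/l_10 = 207,174/208,354 = 0.994337.

0.994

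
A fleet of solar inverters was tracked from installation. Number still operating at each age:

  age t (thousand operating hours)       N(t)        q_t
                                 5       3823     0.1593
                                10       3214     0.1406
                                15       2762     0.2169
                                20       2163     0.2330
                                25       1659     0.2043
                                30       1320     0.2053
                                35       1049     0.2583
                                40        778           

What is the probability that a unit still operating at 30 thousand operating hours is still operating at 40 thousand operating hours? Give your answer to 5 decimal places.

0.58939

The conditional survival probability is N(40)/N(30) = 778/1320 = 0.589394.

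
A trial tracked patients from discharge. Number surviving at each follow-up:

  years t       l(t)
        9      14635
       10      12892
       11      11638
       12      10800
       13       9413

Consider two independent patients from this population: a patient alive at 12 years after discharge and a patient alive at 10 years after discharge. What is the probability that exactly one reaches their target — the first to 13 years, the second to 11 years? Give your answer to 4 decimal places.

p₁ = l(13)/l(12) = 9413/10800 = 0.871574; p₂ = l(11)/l(10) = 11638/12892 = 0.902730.
P(exactly one) = p₁(1−p₂) + (1−p₁)p₂ = 0.084778 + 0.115934 = 0.200712.

0.2007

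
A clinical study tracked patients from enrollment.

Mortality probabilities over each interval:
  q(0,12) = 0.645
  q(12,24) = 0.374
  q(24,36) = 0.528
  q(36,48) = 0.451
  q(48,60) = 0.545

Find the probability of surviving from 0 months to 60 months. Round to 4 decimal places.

Chaining the interval survival probabilities: (1 − 0.645) × (1 − 0.374) × (1 − 0.528) × (1 − 0.451) × (1 − 0.545).
= 0.355 × 0.626 × 0.472 × 0.549 × 0.455 = 0.026202.

0.0262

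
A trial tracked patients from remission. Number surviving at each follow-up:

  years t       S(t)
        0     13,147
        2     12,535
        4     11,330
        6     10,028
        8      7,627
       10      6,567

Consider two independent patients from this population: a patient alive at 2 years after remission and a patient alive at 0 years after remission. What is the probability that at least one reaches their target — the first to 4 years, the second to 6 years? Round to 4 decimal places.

0.9772

p₁ = S(4)/S(2) = 11,330/12,535 = 0.903869; p₂ = S(6)/S(0) = 10,028/13,147 = 0.762760.
P(at least one) = 1 − (1−p₁)(1−p₂) = 1 − 0.096131 × 0.237240 = 0.977194.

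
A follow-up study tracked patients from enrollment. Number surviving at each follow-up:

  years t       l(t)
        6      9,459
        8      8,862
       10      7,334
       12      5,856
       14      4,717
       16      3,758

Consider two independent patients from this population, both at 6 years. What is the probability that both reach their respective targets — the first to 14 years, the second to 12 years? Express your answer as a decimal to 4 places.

0.3087

p₁ = l(14)/l(6) = 4,717/9,459 = 0.498679; p₂ = l(12)/l(6) = 5,856/9,459 = 0.619093.
P(both) = p₁ × p₂ = 0.498679 × 0.619093 = 0.308729.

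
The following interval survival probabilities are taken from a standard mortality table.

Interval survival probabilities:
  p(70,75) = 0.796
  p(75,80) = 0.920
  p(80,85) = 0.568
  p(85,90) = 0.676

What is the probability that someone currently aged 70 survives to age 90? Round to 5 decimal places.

0.28119

Chaining the interval survival probabilities: 0.796 × 0.920 × 0.568 × 0.676.
= 0.281187.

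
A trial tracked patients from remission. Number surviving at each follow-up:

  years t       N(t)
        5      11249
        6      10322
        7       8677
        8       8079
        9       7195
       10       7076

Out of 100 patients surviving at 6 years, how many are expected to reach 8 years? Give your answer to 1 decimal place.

The relevant probability is 8079/10322 = 0.782697.
Expected number = 100 × 0.782697 = 78.3.

78.3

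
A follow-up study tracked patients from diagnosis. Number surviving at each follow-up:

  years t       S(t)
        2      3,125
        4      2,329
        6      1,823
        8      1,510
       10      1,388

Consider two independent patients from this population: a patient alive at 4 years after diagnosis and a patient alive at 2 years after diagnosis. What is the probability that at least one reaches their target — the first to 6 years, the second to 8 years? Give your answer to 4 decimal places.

p₁ = S(6)/S(4) = 1,823/2,329 = 0.782739; p₂ = S(8)/S(2) = 1,510/3,125 = 0.483200.
P(at least one) = 1 − (1−p₁)(1−p₂) = 1 − 0.217261 × 0.516800 = 0.887720.

0.8877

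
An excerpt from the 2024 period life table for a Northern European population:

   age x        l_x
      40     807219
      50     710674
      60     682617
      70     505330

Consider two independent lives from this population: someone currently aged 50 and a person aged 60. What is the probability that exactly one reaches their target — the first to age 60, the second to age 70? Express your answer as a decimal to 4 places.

0.2787

p₁ = l_60/l_50 = 682617/710674 = 0.960521; p₂ = l_70/l_60 = 505330/682617 = 0.740283.
P(exactly one) = p₁(1−p₂) + (1−p₁)p₂ = 0.249464 + 0.029226 = 0.278689.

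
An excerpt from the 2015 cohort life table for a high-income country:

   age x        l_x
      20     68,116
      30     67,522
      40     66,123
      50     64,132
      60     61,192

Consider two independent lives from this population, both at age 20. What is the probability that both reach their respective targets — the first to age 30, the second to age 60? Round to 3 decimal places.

p₁ = l_30/l_20 = 67,522/68,116 = 0.991280; p₂ = l_60/l_20 = 61,192/68,116 = 0.898350.
P(both) = p₁ × p₂ = 0.991280 × 0.898350 = 0.890516.

0.891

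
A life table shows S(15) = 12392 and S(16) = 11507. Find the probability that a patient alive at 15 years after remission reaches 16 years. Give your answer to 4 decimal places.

0.9286

The conditional survival probability is S(16)/S(15) = 11507/12392 = 0.928583.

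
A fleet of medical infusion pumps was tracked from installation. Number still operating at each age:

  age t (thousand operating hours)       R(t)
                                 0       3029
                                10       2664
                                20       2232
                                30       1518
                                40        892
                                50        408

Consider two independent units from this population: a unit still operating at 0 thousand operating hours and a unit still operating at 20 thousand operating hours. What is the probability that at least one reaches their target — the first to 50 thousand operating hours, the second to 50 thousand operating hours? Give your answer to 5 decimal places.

p₁ = R(50)/R(0) = 408/3029 = 0.134698; p₂ = R(50)/R(20) = 408/2232 = 0.182796.
P(at least one) = 1 − (1−p₁)(1−p₂) = 1 − 0.865302 × 0.817204 = 0.292872.

0.29287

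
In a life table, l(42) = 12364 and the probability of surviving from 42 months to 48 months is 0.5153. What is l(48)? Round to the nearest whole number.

l(48) = l(42) × p = 12364 × 0.5153 = 6371.

6371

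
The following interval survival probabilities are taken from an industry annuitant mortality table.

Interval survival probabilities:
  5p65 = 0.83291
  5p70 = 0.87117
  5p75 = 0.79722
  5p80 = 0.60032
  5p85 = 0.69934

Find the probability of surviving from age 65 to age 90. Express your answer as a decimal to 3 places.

0.243

The overall survival probability is 0.83291 × 0.87117 × 0.79722 × 0.60032 × 0.69934.
= 0.242857.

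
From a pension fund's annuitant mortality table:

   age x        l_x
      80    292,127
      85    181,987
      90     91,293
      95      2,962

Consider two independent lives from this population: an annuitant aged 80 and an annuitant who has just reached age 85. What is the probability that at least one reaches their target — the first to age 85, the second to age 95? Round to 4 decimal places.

0.6291

p₁ = l_85/l_80 = 181,987/292,127 = 0.622972; p₂ = l_95/l_85 = 2,962/181,987 = 0.016276.
P(at least one) = 1 − (1−p₁)(1−p₂) = 1 − 0.377028 × 0.983724 = 0.629109.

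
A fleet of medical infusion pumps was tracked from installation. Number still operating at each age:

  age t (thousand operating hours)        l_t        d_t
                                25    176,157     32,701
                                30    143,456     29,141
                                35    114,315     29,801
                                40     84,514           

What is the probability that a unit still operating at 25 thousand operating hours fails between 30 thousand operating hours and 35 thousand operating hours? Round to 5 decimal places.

0.16543

This is the probability of reaching 30 but not 35, conditional on being operational at 25: (l_30 − l_35) / l_25.
= (143,456 − 114,315) / 176,157 = 29,141 / 176,157 = 0.165426.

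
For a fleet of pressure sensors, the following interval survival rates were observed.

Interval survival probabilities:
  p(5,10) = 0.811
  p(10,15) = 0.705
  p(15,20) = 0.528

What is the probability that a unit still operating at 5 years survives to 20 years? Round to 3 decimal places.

Chaining the interval survival probabilities: 0.811 × 0.705 × 0.528.
= 0.301887.

0.302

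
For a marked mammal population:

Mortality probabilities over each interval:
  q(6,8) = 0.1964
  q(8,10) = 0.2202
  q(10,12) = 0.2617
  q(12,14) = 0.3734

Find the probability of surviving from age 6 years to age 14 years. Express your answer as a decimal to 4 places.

0.2899

The overall survival probability is (1 − 0.1964) × (1 − 0.2202) × (1 − 0.2617) × (1 − 0.3734).
= 0.8036 × 0.7798 × 0.7383 × 0.6266 = 0.289899.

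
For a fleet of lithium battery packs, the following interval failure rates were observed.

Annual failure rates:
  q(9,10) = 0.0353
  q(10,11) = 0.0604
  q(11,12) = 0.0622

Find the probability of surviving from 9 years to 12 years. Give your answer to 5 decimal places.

Chaining the interval survival probabilities: (1 − 0.0353) × (1 − 0.0604) × (1 − 0.0622).
= 0.9647 × 0.9396 × 0.9378 = 0.850052.

0.85005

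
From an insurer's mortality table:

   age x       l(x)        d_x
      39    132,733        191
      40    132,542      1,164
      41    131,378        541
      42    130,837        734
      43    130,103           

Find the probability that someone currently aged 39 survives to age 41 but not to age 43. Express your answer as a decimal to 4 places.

0.0096

This is the probability of reaching 41 but not 43, conditional on being alive at 39: (l(41) − l(43)) / l(39).
= (131,378 − 130,103) / 132,733 = 1,275 / 132,733 = 0.009606.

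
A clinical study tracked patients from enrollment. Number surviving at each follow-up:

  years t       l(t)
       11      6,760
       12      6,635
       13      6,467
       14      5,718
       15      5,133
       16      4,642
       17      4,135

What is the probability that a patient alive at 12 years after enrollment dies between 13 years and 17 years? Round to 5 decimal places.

0.35147

This is the probability of reaching 13 but not 17, conditional on being alive at 12: (l(13) − l(17)) / l(12).
= (6,467 − 4,135) / 6,635 = 2,332 / 6,635 = 0.351469.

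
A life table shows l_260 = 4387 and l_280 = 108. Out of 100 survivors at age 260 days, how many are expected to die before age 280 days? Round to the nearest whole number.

The relevant probability is 1 − 108/4387 = 0.975382.
Expected number = 100 × 0.975382 = 98.

98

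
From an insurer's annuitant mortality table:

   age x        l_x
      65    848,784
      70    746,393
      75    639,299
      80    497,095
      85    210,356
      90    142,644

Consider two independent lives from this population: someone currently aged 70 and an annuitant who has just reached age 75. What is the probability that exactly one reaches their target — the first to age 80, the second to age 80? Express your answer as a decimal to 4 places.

0.4079

p₁ = l_80/l_70 = 497,095/746,393 = 0.665996; p₂ = l_80/l_75 = 497,095/639,299 = 0.777563.
P(exactly one) = p₁(1−p₂) + (1−p₁)p₂ = 0.148142 + 0.259709 = 0.407851.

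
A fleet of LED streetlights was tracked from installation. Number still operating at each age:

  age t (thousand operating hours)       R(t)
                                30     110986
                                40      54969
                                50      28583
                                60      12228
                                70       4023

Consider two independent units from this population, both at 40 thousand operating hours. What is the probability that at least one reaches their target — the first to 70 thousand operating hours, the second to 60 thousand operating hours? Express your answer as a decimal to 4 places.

p₁ = R(70)/R(40) = 4023/54969 = 0.073187; p₂ = R(60)/R(40) = 12228/54969 = 0.222453.
P(at least one) = 1 − (1−p₁)(1−p₂) = 1 − 0.926813 × 0.777547 = 0.279359.

0.2794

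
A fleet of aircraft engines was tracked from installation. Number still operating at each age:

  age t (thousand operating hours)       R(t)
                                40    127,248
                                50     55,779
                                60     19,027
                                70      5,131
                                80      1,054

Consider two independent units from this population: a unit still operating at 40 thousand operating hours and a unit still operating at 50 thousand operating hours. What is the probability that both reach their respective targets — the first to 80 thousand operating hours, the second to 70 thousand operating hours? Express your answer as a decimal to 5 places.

0.00076

p₁ = R(80)/R(40) = 1,054/127,248 = 0.008283; p₂ = R(70)/R(50) = 5,131/55,779 = 0.091988.
P(both) = p₁ × p₂ = 0.008283 × 0.091988 = 0.000762.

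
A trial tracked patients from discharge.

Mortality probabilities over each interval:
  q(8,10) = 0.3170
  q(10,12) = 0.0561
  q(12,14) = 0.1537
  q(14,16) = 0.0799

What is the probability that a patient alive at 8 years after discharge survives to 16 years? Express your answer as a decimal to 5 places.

0.50200

Chaining the interval survival probabilities: (1 − 0.3170) × (1 − 0.0561) × (1 − 0.1537) × (1 − 0.0799).
= 0.6830 × 0.9439 × 0.8463 × 0.9201 = 0.502003.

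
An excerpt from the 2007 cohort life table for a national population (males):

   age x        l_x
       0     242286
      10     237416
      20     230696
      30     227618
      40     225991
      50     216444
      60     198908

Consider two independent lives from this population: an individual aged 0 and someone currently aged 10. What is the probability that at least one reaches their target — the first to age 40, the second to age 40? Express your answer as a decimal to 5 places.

p₁ = l_40/l_0 = 225991/242286 = 0.932745; p₂ = l_40/l_10 = 225991/237416 = 0.951878.
P(at least one) = 1 − (1−p₁)(1−p₂) = 1 − 0.067255 × 0.048122 = 0.996764.

0.99676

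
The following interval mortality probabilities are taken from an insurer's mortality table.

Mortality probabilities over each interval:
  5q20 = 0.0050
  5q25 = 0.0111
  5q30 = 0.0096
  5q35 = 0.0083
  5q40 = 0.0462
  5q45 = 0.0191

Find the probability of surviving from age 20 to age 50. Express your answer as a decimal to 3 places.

0.904

Survival from 20 to 50 is the product of surviving each interval: (1 − 0.0050) × (1 − 0.0111) × (1 − 0.0096) × (1 − 0.0083) × (1 − 0.0462) × (1 − 0.0191).
= 0.9950 × 0.9889 × 0.9904 × 0.9917 × 0.9538 × 0.9809 = 0.904167.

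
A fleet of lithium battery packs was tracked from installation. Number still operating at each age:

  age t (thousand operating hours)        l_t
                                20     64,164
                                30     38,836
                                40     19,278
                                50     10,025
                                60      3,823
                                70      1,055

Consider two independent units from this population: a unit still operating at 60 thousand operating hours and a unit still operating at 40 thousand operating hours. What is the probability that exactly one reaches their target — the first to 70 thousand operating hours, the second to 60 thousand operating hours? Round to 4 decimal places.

p₁ = l_70/l_60 = 1,055/3,823 = 0.275961; p₂ = l_60/l_40 = 3,823/19,278 = 0.198309.
P(exactly one) = p₁(1−p₂) + (1−p₁)p₂ = 0.221235 + 0.143583 = 0.364819.

0.3648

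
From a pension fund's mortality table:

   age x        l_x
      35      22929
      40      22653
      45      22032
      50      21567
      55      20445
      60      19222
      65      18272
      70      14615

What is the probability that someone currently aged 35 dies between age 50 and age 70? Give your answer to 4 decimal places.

We want 15|20q35 = (l_50 − l_70)/l_35.
This is the probability of reaching 50 but not 70, conditional on being alive at 35: (l_50 − l_70) / l_35.
= (21567 − 14615) / 22929 = 6952 / 22929 = 0.303197.

0.3032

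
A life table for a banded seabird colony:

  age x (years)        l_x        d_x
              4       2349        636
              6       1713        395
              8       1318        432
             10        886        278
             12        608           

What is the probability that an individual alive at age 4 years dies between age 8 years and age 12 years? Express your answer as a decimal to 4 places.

0.3023

This is the probability of reaching 8 but not 12, conditional on being alive at 4: (l_8 − l_12) / l_4.
= (1318 − 608) / 2349 = 710 / 2349 = 0.302256.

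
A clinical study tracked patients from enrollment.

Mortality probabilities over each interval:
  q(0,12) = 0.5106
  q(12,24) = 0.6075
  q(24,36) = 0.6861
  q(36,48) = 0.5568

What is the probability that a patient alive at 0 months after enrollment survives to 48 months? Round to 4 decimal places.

The overall survival probability is (1 − 0.5106) × (1 − 0.6075) × (1 − 0.6861) × (1 − 0.5568).
= 0.4894 × 0.3925 × 0.3139 × 0.4432 = 0.026724.

0.0267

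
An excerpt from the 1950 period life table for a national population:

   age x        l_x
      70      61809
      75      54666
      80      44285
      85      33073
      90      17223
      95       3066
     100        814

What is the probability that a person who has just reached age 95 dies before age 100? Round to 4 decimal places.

P(die before 100 | alive at 95) = 1 − l_100/l_95 = 1 − 814/3066 = (2252)/3066 = 0.734508.

0.7345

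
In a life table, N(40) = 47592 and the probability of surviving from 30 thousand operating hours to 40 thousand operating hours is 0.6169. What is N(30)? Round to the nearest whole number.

77147

N(30) = N(40) / p = 47592 / 0.6169 = 77147.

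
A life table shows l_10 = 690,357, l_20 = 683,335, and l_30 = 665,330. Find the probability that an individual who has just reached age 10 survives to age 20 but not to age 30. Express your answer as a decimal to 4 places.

We want 10|10q10 = (l_20 − l_30)/l_10.
This is the probability of reaching 20 but not 30, conditional on being alive at 10: (l_20 − l_30) / l_10.
= (683,335 − 665,330) / 690,357 = 18,005 / 690,357 = 0.026081.

0.0261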